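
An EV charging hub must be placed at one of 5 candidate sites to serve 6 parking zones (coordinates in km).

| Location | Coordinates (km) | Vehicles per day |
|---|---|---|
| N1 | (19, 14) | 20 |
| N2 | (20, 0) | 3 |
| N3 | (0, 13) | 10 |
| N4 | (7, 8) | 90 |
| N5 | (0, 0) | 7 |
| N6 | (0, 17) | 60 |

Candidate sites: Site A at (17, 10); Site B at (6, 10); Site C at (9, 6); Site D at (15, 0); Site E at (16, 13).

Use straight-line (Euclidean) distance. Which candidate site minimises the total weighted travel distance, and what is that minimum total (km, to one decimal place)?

Site B, total 1226.8 km

Total weighted distance at each candidate:
  Site A (17, 10): total = 2452.4
  Site B (6, 10): total = 1226.8
  Site C (9, 6): total = 1590.8
  Site D (15, 0): total = 2988.2
  Site E (16, 13): total = 2324.5
Minimum is at Site B with total 1226.8 km.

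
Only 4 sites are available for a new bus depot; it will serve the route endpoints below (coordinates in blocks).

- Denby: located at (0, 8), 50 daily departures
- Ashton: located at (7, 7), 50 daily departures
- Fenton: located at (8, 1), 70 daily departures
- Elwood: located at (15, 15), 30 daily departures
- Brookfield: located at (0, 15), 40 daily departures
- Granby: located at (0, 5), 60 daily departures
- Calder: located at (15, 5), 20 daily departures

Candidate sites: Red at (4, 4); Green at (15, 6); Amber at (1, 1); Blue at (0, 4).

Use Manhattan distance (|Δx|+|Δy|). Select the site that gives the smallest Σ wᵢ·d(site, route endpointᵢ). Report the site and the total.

Total weighted distance at each candidate:
  Red (4, 4): total = 2990
  Green (15, 6): total = 4350
  Amber (1, 1): total = 3590
  Blue (0, 4): total = 3070
Minimum is at Red with total 2990 blocks.

Red, total 2990 blocks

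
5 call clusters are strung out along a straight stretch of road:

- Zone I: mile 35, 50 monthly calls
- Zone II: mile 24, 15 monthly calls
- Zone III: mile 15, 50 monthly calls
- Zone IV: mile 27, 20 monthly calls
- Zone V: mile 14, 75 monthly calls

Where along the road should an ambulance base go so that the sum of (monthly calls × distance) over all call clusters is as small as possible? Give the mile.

For a sum of weighted absolute distances on a line, the optimum is the weighted median (not the mean). Total weight W = 210; half-weight = 105.
Sort by position and accumulate weight:
  mile 14 (Zone V, w=75) → cum 75
  mile 15 (Zone III, w=50) → cum 125  ≥ 105 → median here
  mile 24 (Zone II, w=15) → cum 140
  mile 27 (Zone IV, w=20) → cum 160
  mile 35 (Zone I, w=50) → cum 210
Optimal location: mile 15.

x = 15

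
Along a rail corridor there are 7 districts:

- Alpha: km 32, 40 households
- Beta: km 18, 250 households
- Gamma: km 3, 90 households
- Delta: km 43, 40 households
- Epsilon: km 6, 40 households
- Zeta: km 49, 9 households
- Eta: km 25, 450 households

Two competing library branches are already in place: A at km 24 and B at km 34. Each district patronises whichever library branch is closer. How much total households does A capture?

The indifferent point is the midpoint (24+34)/2 = 29; districts left of it (closer to A at 24) go to A, those right go to B.
  Gamma at 3 (w=90) → A
  Epsilon at 6 (w=40) → A
  Beta at 18 (w=250) → A
  Eta at 25 (w=450) → A
  Alpha at 32 (w=40) → B
  Delta at 43 (w=40) → B
  Zeta at 49 (w=9) → B
A captures 830; B captures 89.

830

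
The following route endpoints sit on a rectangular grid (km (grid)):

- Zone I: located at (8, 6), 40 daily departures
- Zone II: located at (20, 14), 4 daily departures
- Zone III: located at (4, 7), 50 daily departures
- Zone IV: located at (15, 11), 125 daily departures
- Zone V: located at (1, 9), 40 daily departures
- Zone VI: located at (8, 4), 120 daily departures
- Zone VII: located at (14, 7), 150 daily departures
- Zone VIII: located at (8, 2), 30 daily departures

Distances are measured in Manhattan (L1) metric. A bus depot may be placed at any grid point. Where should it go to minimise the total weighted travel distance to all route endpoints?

(8, 7)

Manhattan distance separates: Σwᵢ(|x−xᵢ|+|y−yᵢ|) = Σwᵢ|x−xᵢ| + Σwᵢ|y−yᵢ|, so x and y are optimised independently as 1-D weighted medians.
Total weight W = 559; half = 279.5.
x-coordinate, sorted with cumulative weight:
  x=1 (Zone V, w=40) cum 40
  x=4 (Zone III, w=50) cum 90
  x=8 (Zone I, w=40) cum 130
  x=8 (Zone VI, w=120) cum 250
  x=8 (Zone VIII, w=30) cum 280  ← median
  x=14 (Zone VII, w=150) cum 430
  x=15 (Zone IV, w=125) cum 555
  x=20 (Zone II, w=4) cum 559
⇒ x* = 8
y-coordinate, sorted with cumulative weight:
  y=2 (Zone VIII, w=30) cum 30
  y=4 (Zone VI, w=120) cum 150
  y=6 (Zone I, w=40) cum 190
  y=7 (Zone III, w=50) cum 240
  y=7 (Zone VII, w=150) cum 390  ← median
  y=9 (Zone V, w=40) cum 430
  y=11 (Zone IV, w=125) cum 555
  y=14 (Zone II, w=4) cum 559
⇒ y* = 7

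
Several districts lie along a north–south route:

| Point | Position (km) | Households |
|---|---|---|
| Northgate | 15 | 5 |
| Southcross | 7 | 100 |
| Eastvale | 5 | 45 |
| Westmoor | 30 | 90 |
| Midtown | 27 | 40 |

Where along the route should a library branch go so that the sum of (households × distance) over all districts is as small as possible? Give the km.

x = 7

For a sum of weighted absolute distances on a line, the optimum is the weighted median (not the mean). Total weight W = 280; half-weight = 140.
Sort by position and accumulate weight:
  km 5 (Eastvale, w=45) → cum 45
  km 7 (Southcross, w=100) → cum 145  ≥ 140 → median here
  km 15 (Northgate, w=5) → cum 150
  km 27 (Midtown, w=40) → cum 190
  km 30 (Westmoor, w=90) → cum 280
Optimal location: km 7.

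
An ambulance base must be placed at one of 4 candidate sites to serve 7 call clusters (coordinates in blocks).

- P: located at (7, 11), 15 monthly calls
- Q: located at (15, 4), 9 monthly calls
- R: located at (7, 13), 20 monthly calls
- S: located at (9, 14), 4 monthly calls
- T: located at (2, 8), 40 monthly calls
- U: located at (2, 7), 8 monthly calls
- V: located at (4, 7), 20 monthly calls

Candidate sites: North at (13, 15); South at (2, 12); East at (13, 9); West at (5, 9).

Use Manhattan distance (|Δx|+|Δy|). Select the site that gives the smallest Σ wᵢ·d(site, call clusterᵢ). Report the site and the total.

Total weighted distance at each candidate:
  North (13, 15): total = 1659
  South (2, 12): total = 775
  East (13, 9): total = 1223
  West (5, 9): total = 611
Minimum is at West with total 611 blocks.

West, total 611 blocks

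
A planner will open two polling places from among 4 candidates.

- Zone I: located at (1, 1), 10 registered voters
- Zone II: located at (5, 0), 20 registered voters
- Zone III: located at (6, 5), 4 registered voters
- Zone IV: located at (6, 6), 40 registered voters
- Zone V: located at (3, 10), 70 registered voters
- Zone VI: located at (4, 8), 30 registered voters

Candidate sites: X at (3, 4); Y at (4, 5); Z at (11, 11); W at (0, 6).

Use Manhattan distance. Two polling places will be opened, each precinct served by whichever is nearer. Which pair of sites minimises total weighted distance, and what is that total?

Evaluate every pair (each demand assigned to the nearer of the two):
  {X, Y}: total = 808
  {Y, W}: total = 818
  {Y, Z}: total = 828
  {X, Z}: total = 956
  {X, W}: total = 956
  {Z, W}: total = 1218
Best pair: {X, Y} with total 808.

{X, Y}, total 808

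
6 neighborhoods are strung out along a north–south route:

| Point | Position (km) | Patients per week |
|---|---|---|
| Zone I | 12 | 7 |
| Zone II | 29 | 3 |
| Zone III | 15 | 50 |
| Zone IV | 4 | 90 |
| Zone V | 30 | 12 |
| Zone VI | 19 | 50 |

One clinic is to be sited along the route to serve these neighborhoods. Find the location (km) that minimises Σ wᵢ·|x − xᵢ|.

x = 15

For a sum of weighted absolute distances on a line, the optimum is the weighted median (not the mean). Total weight W = 212; half-weight = 106.
Sort by position and accumulate weight:
  km 4 (Zone IV, w=90) → cum 90
  km 12 (Zone I, w=7) → cum 97
  km 15 (Zone III, w=50) → cum 147  ≥ 106 → median here
  km 19 (Zone VI, w=50) → cum 197
  km 29 (Zone II, w=3) → cum 200
  km 30 (Zone V, w=12) → cum 212
Optimal location: km 15.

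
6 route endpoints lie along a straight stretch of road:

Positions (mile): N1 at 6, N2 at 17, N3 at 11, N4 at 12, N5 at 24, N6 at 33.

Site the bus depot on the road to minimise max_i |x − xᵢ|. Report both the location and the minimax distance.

The 1-center on a line is the midpoint of the two extreme points: leftmost at 6, rightmost at 33.
Optimal location = (6 + 33)/2 = 19.5; maximum distance = (33 − 6)/2 = 13.5.

location 19.5, max distance 13.5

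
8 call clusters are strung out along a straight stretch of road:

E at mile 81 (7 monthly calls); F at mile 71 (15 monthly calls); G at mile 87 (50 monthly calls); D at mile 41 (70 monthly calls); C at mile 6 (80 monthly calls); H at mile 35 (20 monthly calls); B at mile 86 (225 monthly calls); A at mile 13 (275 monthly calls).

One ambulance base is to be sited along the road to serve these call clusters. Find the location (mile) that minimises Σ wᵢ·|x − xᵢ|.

x = 35

For a sum of weighted absolute distances on a line, the optimum is the weighted median (not the mean). Total weight W = 742; half-weight = 371.
Sort by position and accumulate weight:
  mile 6 (C, w=80) → cum 80
  mile 13 (A, w=275) → cum 355
  mile 35 (H, w=20) → cum 375  ≥ 371 → median here
  mile 41 (D, w=70) → cum 445
  mile 71 (F, w=15) → cum 460
  mile 81 (E, w=7) → cum 467
  mile 86 (B, w=225) → cum 692
  mile 87 (G, w=50) → cum 742
Optimal location: mile 35.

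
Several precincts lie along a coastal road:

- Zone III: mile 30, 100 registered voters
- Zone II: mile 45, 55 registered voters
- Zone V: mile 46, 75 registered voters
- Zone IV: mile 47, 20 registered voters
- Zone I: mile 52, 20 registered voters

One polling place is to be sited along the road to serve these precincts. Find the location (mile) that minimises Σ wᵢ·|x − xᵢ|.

For a sum of weighted absolute distances on a line, the optimum is the weighted median (not the mean). Total weight W = 270; half-weight = 135.
Sort by position and accumulate weight:
  mile 30 (Zone III, w=100) → cum 100
  mile 45 (Zone II, w=55) → cum 155  ≥ 135 → median here
  mile 46 (Zone V, w=75) → cum 230
  mile 47 (Zone IV, w=20) → cum 250
  mile 52 (Zone I, w=20) → cum 270
Optimal location: mile 45.

x = 45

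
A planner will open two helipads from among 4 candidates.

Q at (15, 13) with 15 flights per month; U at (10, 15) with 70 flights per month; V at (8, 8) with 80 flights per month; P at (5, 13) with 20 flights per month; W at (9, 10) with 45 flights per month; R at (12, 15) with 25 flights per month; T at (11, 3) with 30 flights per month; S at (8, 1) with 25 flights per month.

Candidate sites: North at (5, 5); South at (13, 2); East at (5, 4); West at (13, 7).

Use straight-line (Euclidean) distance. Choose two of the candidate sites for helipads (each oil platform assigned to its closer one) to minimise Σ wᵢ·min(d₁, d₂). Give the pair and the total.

Evaluate every pair (each demand assigned to the nearer of the two):
  {North, West}: total = 1878.1
  {South, West}: total = 1922.0
  {East, West}: total = 1939.7
  {North, South}: total = 2235.1
  {North, East}: total = 2356.0
  {South, East}: total = 2417.1
Best pair: {North, West} with total 1878.1.

{North, West}, total 1878.1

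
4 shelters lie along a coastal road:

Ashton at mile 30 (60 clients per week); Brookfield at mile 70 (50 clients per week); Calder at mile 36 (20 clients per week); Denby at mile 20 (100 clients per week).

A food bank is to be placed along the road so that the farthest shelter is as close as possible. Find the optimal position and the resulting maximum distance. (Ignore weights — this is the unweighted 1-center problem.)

The 1-center on a line is the midpoint of the two extreme points: leftmost at 20, rightmost at 70.
Optimal location = (20 + 70)/2 = 45; maximum distance = (70 − 20)/2 = 25.

location 45, max distance 25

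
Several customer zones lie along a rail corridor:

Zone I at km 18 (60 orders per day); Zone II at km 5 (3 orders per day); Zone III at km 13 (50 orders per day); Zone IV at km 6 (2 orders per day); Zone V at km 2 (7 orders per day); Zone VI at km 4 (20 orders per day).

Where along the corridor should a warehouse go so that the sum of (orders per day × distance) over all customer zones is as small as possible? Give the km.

x = 13

For a sum of weighted absolute distances on a line, the optimum is the weighted median (not the mean). Total weight W = 142; half-weight = 71.
Sort by position and accumulate weight:
  km 2 (Zone V, w=7) → cum 7
  km 4 (Zone VI, w=20) → cum 27
  km 5 (Zone II, w=3) → cum 30
  km 6 (Zone IV, w=2) → cum 32
  km 13 (Zone III, w=50) → cum 82  ≥ 71 → median here
  km 18 (Zone I, w=60) → cum 142
Optimal location: km 13.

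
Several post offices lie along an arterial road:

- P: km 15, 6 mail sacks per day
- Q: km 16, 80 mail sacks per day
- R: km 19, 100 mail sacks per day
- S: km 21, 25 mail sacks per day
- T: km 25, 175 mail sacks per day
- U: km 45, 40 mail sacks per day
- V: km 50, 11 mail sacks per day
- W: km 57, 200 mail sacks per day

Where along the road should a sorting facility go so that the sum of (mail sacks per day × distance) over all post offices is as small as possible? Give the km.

For a sum of weighted absolute distances on a line, the optimum is the weighted median (not the mean). Total weight W = 637; half-weight = 318.5.
Sort by position and accumulate weight:
  km 15 (P, w=6) → cum 6
  km 16 (Q, w=80) → cum 86
  km 19 (R, w=100) → cum 186
  km 21 (S, w=25) → cum 211
  km 25 (T, w=175) → cum 386  ≥ 318.5 → median here
  km 45 (U, w=40) → cum 426
  km 50 (V, w=11) → cum 437
  km 57 (W, w=200) → cum 637
Optimal location: km 25.

x = 25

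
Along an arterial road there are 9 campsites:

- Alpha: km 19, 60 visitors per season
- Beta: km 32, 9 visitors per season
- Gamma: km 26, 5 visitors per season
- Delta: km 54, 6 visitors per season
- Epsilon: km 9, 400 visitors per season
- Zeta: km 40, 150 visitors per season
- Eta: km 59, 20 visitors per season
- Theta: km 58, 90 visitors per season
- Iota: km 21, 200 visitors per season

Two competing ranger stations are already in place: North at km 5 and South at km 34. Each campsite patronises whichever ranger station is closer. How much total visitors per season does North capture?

460

The indifferent point is the midpoint (5+34)/2 = 19.5; campsites left of it (closer to North at 5) go to North, those right go to South.
  Epsilon at 9 (w=400) → North
  Alpha at 19 (w=60) → North
  Iota at 21 (w=200) → South
  Gamma at 26 (w=5) → South
  Beta at 32 (w=9) → South
  Zeta at 40 (w=150) → South
  Delta at 54 (w=6) → South
  Theta at 58 (w=90) → South
  Eta at 59 (w=20) → South
North captures 460; South captures 480.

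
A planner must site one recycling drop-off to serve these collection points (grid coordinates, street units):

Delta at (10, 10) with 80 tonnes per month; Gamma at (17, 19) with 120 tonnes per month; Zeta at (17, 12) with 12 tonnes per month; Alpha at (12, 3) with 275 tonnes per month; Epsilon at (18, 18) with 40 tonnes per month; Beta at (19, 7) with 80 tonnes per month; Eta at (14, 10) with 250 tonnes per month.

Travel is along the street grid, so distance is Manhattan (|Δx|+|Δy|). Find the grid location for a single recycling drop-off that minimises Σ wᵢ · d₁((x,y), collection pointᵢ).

Manhattan distance separates: Σwᵢ(|x−xᵢ|+|y−yᵢ|) = Σwᵢ|x−xᵢ| + Σwᵢ|y−yᵢ|, so x and y are optimised independently as 1-D weighted medians.
Total weight W = 857; half = 428.5.
x-coordinate, sorted with cumulative weight:
  x=10 (Delta, w=80) cum 80
  x=12 (Alpha, w=275) cum 355
  x=14 (Eta, w=250) cum 605  ← median
  x=17 (Gamma, w=120) cum 725
  x=17 (Zeta, w=12) cum 737
  x=18 (Epsilon, w=40) cum 777
  x=19 (Beta, w=80) cum 857
⇒ x* = 14
y-coordinate, sorted with cumulative weight:
  y=3 (Alpha, w=275) cum 275
  y=7 (Beta, w=80) cum 355
  y=10 (Delta, w=80) cum 435  ← median
  y=10 (Eta, w=250) cum 685
  y=12 (Zeta, w=12) cum 697
  y=18 (Epsilon, w=40) cum 737
  y=19 (Gamma, w=120) cum 857
⇒ y* = 10

(14, 10)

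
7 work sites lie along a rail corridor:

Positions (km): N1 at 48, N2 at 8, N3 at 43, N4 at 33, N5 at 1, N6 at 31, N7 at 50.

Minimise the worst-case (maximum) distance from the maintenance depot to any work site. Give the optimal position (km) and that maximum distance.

The 1-center on a line is the midpoint of the two extreme points: leftmost at 1, rightmost at 50.
Optimal location = (1 + 50)/2 = 25.5; maximum distance = (50 − 1)/2 = 24.5.

location 25.5, max distance 24.5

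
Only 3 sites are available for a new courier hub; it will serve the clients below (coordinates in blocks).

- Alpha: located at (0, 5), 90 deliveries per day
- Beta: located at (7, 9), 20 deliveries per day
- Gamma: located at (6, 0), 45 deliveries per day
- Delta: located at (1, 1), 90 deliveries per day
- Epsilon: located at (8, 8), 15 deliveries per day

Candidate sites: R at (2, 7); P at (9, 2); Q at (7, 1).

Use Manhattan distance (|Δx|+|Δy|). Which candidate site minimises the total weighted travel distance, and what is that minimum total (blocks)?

R, total 1730 blocks

Total weighted distance at each candidate:
  R (2, 7): total = 1730
  P (9, 2): total = 2400
  Q (7, 1): total = 1900
Minimum is at R with total 1730 blocks.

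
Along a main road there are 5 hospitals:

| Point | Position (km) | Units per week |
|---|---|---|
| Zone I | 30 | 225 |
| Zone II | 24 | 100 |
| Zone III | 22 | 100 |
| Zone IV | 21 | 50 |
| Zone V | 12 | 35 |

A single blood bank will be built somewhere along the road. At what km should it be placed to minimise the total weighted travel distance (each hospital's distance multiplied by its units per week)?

x = 24

For a sum of weighted absolute distances on a line, the optimum is the weighted median (not the mean). Total weight W = 510; half-weight = 255.
Sort by position and accumulate weight:
  km 12 (Zone V, w=35) → cum 35
  km 21 (Zone IV, w=50) → cum 85
  km 22 (Zone III, w=100) → cum 185
  km 24 (Zone II, w=100) → cum 285  ≥ 255 → median here
  km 30 (Zone I, w=225) → cum 510
Optimal location: km 24.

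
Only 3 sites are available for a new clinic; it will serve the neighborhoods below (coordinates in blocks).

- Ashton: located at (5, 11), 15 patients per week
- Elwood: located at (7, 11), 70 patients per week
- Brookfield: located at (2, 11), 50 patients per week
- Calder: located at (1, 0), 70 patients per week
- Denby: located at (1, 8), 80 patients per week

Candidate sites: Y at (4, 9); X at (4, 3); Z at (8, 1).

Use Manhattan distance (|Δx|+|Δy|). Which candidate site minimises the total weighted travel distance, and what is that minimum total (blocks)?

Y, total 1755 blocks

Total weighted distance at each candidate:
  Y (4, 9): total = 1755
  X (4, 3): total = 2465
  Z (8, 1): total = 3445
Minimum is at Y with total 1755 blocks.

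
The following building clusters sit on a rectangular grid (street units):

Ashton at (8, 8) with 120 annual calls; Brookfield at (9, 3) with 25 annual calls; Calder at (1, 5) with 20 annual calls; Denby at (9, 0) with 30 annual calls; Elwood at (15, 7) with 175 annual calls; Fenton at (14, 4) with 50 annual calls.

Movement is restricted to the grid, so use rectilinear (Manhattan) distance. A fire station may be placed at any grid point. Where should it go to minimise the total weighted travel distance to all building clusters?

Manhattan distance separates: Σwᵢ(|x−xᵢ|+|y−yᵢ|) = Σwᵢ|x−xᵢ| + Σwᵢ|y−yᵢ|, so x and y are optimised independently as 1-D weighted medians.
Total weight W = 420; half = 210.
x-coordinate, sorted with cumulative weight:
  x=1 (Calder, w=20) cum 20
  x=8 (Ashton, w=120) cum 140
  x=9 (Brookfield, w=25) cum 165
  x=9 (Denby, w=30) cum 195
  x=14 (Fenton, w=50) cum 245  ← median
  x=15 (Elwood, w=175) cum 420
⇒ x* = 14
y-coordinate, sorted with cumulative weight:
  y=0 (Denby, w=30) cum 30
  y=3 (Brookfield, w=25) cum 55
  y=4 (Fenton, w=50) cum 105
  y=5 (Calder, w=20) cum 125
  y=7 (Elwood, w=175) cum 300  ← median
  y=8 (Ashton, w=120) cum 420
⇒ y* = 7

(14, 7)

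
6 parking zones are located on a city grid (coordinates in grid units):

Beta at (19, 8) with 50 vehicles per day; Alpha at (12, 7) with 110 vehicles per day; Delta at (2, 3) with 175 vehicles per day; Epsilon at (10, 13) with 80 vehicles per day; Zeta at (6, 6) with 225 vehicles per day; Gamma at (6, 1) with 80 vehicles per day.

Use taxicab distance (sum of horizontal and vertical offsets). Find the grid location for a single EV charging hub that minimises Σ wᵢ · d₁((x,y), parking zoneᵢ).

Manhattan distance separates: Σwᵢ(|x−xᵢ|+|y−yᵢ|) = Σwᵢ|x−xᵢ| + Σwᵢ|y−yᵢ|, so x and y are optimised independently as 1-D weighted medians.
Total weight W = 720; half = 360.
x-coordinate, sorted with cumulative weight:
  x=2 (Delta, w=175) cum 175
  x=6 (Zeta, w=225) cum 400  ← median
  x=6 (Gamma, w=80) cum 480
  x=10 (Epsilon, w=80) cum 560
  x=12 (Alpha, w=110) cum 670
  x=19 (Beta, w=50) cum 720
⇒ x* = 6
y-coordinate, sorted with cumulative weight:
  y=1 (Gamma, w=80) cum 80
  y=3 (Delta, w=175) cum 255
  y=6 (Zeta, w=225) cum 480  ← median
  y=7 (Alpha, w=110) cum 590
  y=8 (Beta, w=50) cum 640
  y=13 (Epsilon, w=80) cum 720
⇒ y* = 6

(6, 6)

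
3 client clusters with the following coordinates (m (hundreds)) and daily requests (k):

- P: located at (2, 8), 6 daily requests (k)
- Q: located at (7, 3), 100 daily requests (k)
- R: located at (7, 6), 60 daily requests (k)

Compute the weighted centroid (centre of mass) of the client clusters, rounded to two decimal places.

(6.82, 4.27)

The minimiser of Σwᵢ‖p−pᵢ‖² is the weighted centroid p* = (Σwᵢpᵢ)/(Σwᵢ).
Σwᵢ = 166.
Σwᵢxᵢ = 6·2 + 100·7 + 60·7 = 1132.
Σwᵢyᵢ = 6·8 + 100·3 + 60·6 = 708.
x* = 1132/166 = 6.82, y* = 708/166 = 4.27.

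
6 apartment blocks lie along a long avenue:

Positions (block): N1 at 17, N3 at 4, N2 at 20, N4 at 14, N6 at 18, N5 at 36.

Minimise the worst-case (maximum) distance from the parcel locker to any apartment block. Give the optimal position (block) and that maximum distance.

location 20, max distance 16

The 1-center on a line is the midpoint of the two extreme points: leftmost at 4, rightmost at 36.
Optimal location = (4 + 36)/2 = 20; maximum distance = (36 − 4)/2 = 16.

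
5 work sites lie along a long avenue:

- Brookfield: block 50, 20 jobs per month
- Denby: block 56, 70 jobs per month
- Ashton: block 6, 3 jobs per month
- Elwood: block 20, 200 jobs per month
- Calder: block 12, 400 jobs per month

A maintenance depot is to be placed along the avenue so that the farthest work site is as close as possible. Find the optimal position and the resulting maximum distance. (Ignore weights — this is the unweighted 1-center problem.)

location 31, max distance 25

The 1-center on a line is the midpoint of the two extreme points: leftmost at 6, rightmost at 56.
Optimal location = (6 + 56)/2 = 31; maximum distance = (56 − 6)/2 = 25.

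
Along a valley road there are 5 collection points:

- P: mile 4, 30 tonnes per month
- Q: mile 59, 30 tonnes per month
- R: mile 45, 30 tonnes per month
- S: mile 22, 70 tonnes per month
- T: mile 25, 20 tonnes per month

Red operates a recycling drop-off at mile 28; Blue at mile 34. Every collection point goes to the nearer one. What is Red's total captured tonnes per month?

120

The indifferent point is the midpoint (28+34)/2 = 31; collection points left of it (closer to Red at 28) go to Red, those right go to Blue.
  P at 4 (w=30) → Red
  S at 22 (w=70) → Red
  T at 25 (w=20) → Red
  R at 45 (w=30) → Blue
  Q at 59 (w=30) → Blue
Red captures 120; Blue captures 60.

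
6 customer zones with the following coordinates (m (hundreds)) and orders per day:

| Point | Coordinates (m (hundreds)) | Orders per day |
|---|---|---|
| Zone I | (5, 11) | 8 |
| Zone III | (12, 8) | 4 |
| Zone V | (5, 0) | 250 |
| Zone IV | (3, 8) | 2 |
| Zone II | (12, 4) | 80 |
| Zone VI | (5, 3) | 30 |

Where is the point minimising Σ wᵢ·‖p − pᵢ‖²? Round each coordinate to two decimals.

The minimiser of Σwᵢ‖p−pᵢ‖² is the weighted centroid p* = (Σwᵢpᵢ)/(Σwᵢ).
Σwᵢ = 374.
Σwᵢxᵢ = 8·5 + 4·12 + 250·5 + 2·3 + 80·12 + 30·5 = 2454.
Σwᵢyᵢ = 8·11 + 4·8 + 250·0 + 2·8 + 80·4 + 30·3 = 546.
x* = 2454/374 = 6.56, y* = 546/374 = 1.46.

(6.56, 1.46)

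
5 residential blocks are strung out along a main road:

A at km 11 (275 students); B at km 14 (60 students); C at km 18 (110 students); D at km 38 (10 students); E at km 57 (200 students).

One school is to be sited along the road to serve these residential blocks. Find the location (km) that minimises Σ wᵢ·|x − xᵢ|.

For a sum of weighted absolute distances on a line, the optimum is the weighted median (not the mean). Total weight W = 655; half-weight = 327.5.
Sort by position and accumulate weight:
  km 11 (A, w=275) → cum 275
  km 14 (B, w=60) → cum 335  ≥ 327.5 → median here
  km 18 (C, w=110) → cum 445
  km 38 (D, w=10) → cum 455
  km 57 (E, w=200) → cum 655
Optimal location: km 14.

x = 14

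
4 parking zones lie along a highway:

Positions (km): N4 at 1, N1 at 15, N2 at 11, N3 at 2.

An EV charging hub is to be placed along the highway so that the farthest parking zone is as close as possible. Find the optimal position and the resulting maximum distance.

The 1-center on a line is the midpoint of the two extreme points: leftmost at 1, rightmost at 15.
Optimal location = (1 + 15)/2 = 8; maximum distance = (15 − 1)/2 = 7.

location 8, max distance 7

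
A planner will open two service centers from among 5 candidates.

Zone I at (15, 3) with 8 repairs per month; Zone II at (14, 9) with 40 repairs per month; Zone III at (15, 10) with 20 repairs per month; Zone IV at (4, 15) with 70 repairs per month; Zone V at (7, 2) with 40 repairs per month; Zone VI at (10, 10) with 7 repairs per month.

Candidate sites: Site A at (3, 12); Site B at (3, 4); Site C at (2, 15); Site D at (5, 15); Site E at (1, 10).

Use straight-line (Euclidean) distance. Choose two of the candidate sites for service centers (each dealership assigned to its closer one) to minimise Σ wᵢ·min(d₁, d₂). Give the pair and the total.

Evaluate every pair (each demand assigned to the nearer of the two):
  {Site B, Site D}: total = 1051.0
  {Site B, Site C}: total = 1231.4
  {Site A, Site B}: total = 1246.9
  {Site D, Site E}: total = 1300.7
  {Site A, Site D}: total = 1326.6
  {Site C, Site D}: total = 1426.9
  {Site A, Site C}: total = 1441.2
  {Site A, Site E}: total = 1491.7
  {Site B, Site E}: total = 1498.0
  {Site C, Site E}: total = 1528.3
Best pair: {Site B, Site D} with total 1051.0.

{Site B, Site D}, total 1051.0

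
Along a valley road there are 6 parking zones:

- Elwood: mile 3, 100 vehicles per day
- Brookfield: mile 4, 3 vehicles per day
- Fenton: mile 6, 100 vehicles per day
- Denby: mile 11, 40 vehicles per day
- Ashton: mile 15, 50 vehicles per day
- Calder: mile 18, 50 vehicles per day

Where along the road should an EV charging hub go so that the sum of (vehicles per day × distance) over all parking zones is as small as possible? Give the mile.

For a sum of weighted absolute distances on a line, the optimum is the weighted median (not the mean). Total weight W = 343; half-weight = 171.5.
Sort by position and accumulate weight:
  mile 3 (Elwood, w=100) → cum 100
  mile 4 (Brookfield, w=3) → cum 103
  mile 6 (Fenton, w=100) → cum 203  ≥ 171.5 → median here
  mile 11 (Denby, w=40) → cum 243
  mile 15 (Ashton, w=50) → cum 293
  mile 18 (Calder, w=50) → cum 343
Optimal location: mile 6.

x = 6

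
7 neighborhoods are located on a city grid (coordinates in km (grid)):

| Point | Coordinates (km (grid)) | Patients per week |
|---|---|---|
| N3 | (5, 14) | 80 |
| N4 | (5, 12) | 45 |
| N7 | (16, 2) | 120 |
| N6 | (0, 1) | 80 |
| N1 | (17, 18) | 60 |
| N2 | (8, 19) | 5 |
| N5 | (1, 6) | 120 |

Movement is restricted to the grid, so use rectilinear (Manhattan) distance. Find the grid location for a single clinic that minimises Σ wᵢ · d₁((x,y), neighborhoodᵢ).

Manhattan distance separates: Σwᵢ(|x−xᵢ|+|y−yᵢ|) = Σwᵢ|x−xᵢ| + Σwᵢ|y−yᵢ|, so x and y are optimised independently as 1-D weighted medians.
Total weight W = 510; half = 255.
x-coordinate, sorted with cumulative weight:
  x=0 (N6, w=80) cum 80
  x=1 (N5, w=120) cum 200
  x=5 (N3, w=80) cum 280  ← median
  x=5 (N4, w=45) cum 325
  x=8 (N2, w=5) cum 330
  x=16 (N7, w=120) cum 450
  x=17 (N1, w=60) cum 510
⇒ x* = 5
y-coordinate, sorted with cumulative weight:
  y=1 (N6, w=80) cum 80
  y=2 (N7, w=120) cum 200
  y=6 (N5, w=120) cum 320  ← median
  y=12 (N4, w=45) cum 365
  y=14 (N3, w=80) cum 445
  y=18 (N1, w=60) cum 505
  y=19 (N2, w=5) cum 510
⇒ y* = 6

(5, 6)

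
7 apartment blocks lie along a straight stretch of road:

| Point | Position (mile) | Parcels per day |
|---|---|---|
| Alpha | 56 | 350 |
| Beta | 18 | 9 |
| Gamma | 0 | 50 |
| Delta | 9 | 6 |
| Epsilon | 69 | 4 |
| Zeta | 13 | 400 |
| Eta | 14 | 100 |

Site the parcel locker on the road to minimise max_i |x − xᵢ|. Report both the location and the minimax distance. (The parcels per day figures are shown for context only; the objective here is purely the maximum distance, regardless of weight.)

The 1-center on a line is the midpoint of the two extreme points: leftmost at 0, rightmost at 69.
Optimal location = (0 + 69)/2 = 34.5; maximum distance = (69 − 0)/2 = 34.5.

location 34.5, max distance 34.5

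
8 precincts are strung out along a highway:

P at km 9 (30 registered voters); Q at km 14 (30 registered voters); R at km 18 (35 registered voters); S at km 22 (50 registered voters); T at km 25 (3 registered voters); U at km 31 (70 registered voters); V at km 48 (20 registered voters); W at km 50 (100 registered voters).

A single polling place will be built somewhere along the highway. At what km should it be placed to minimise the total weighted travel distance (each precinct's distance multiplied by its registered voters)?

x = 31

For a sum of weighted absolute distances on a line, the optimum is the weighted median (not the mean). Total weight W = 338; half-weight = 169.
Sort by position and accumulate weight:
  km 9 (P, w=30) → cum 30
  km 14 (Q, w=30) → cum 60
  km 18 (R, w=35) → cum 95
  km 22 (S, w=50) → cum 145
  km 25 (T, w=3) → cum 148
  km 31 (U, w=70) → cum 218  ≥ 169 → median here
  km 48 (V, w=20) → cum 238
  km 50 (W, w=100) → cum 338
Optimal location: km 31.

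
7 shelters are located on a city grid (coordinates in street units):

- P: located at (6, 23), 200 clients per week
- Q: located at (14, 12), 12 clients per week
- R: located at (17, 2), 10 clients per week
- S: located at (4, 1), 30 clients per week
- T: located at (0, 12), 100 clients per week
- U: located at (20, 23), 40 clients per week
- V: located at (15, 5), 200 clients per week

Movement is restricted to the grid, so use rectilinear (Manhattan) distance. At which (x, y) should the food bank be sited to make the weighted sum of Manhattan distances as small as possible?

(6, 12)

Manhattan distance separates: Σwᵢ(|x−xᵢ|+|y−yᵢ|) = Σwᵢ|x−xᵢ| + Σwᵢ|y−yᵢ|, so x and y are optimised independently as 1-D weighted medians.
Total weight W = 592; half = 296.
x-coordinate, sorted with cumulative weight:
  x=0 (T, w=100) cum 100
  x=4 (S, w=30) cum 130
  x=6 (P, w=200) cum 330  ← median
  x=14 (Q, w=12) cum 342
  x=15 (V, w=200) cum 542
  x=17 (R, w=10) cum 552
  x=20 (U, w=40) cum 592
⇒ x* = 6
y-coordinate, sorted with cumulative weight:
  y=1 (S, w=30) cum 30
  y=2 (R, w=10) cum 40
  y=5 (V, w=200) cum 240
  y=12 (Q, w=12) cum 252
  y=12 (T, w=100) cum 352  ← median
  y=23 (P, w=200) cum 552
  y=23 (U, w=40) cum 592
⇒ y* = 12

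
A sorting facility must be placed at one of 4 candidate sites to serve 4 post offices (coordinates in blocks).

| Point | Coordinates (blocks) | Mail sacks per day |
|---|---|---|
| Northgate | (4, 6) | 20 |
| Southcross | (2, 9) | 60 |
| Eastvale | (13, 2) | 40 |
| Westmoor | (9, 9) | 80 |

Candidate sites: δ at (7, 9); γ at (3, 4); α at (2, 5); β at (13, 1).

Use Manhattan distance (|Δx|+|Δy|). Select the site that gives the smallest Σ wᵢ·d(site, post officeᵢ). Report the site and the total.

δ, total 1100 blocks

Total weighted distance at each candidate:
  δ (7, 9): total = 1100
  γ (3, 4): total = 1780
  α (2, 5): total = 1740
  β (13, 1): total = 2420
Minimum is at δ with total 1100 blocks.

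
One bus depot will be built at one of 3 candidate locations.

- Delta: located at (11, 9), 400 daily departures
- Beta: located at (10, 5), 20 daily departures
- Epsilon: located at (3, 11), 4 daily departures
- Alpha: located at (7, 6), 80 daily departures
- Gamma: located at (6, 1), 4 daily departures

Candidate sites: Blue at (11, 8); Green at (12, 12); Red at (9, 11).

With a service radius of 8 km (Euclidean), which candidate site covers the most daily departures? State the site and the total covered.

Red, covering 504

Coverage radius r = 8 km; a point is covered iff (Δx)²+(Δy)² ≤ 8² = 64.
  Blue (11, 8): covers {Delta, Beta, Alpha} → 500
  Green (12, 12): covers {Delta, Beta, Alpha} → 500
  Red (9, 11): covers {Delta, Beta, Epsilon, Alpha} → 504
Maximum coverage at Red: 504 daily departures.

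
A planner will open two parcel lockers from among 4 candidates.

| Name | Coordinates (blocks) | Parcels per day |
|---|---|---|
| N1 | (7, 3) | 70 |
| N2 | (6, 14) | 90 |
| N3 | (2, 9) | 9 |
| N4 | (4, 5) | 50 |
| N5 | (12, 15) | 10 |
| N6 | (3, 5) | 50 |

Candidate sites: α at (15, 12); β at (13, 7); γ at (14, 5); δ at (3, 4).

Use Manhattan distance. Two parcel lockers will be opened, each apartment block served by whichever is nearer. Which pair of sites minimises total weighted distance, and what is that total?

{α, δ}, total 1604

Evaluate every pair (each demand assigned to the nearer of the two):
  {α, δ}: total = 1604
  {β, δ}: total = 1814
  {γ, δ}: total = 1844
  {α, γ}: total = 2874
  {α, β}: total = 3017
  {β, γ}: total = 3147
Best pair: {α, δ} with total 1604.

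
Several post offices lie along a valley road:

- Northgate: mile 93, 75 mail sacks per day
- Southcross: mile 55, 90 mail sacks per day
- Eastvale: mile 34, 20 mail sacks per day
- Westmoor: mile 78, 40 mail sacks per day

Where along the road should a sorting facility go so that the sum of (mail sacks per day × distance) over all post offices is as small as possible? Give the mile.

x = 78

For a sum of weighted absolute distances on a line, the optimum is the weighted median (not the mean). Total weight W = 225; half-weight = 112.5.
Sort by position and accumulate weight:
  mile 34 (Eastvale, w=20) → cum 20
  mile 55 (Southcross, w=90) → cum 110
  mile 78 (Westmoor, w=40) → cum 150  ≥ 112.5 → median here
  mile 93 (Northgate, w=75) → cum 225
Optimal location: mile 78.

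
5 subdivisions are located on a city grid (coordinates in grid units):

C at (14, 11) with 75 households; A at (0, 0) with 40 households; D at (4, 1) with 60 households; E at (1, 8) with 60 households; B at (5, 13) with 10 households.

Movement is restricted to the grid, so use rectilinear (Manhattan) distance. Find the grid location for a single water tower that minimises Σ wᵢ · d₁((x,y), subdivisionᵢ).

(4, 8)

Manhattan distance separates: Σwᵢ(|x−xᵢ|+|y−yᵢ|) = Σwᵢ|x−xᵢ| + Σwᵢ|y−yᵢ|, so x and y are optimised independently as 1-D weighted medians.
Total weight W = 245; half = 122.5.
x-coordinate, sorted with cumulative weight:
  x=0 (A, w=40) cum 40
  x=1 (E, w=60) cum 100
  x=4 (D, w=60) cum 160  ← median
  x=5 (B, w=10) cum 170
  x=14 (C, w=75) cum 245
⇒ x* = 4
y-coordinate, sorted with cumulative weight:
  y=0 (A, w=40) cum 40
  y=1 (D, w=60) cum 100
  y=8 (E, w=60) cum 160  ← median
  y=11 (C, w=75) cum 235
  y=13 (B, w=10) cum 245
⇒ y* = 8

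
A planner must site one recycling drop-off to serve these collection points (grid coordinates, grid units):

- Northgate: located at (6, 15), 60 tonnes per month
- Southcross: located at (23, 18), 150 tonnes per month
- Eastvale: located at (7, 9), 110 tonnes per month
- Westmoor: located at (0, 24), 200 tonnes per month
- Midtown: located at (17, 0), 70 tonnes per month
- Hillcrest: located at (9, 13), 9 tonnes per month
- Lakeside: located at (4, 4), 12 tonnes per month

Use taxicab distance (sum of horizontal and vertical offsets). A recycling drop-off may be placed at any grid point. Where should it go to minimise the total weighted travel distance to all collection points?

(7, 18)

Manhattan distance separates: Σwᵢ(|x−xᵢ|+|y−yᵢ|) = Σwᵢ|x−xᵢ| + Σwᵢ|y−yᵢ|, so x and y are optimised independently as 1-D weighted medians.
Total weight W = 611; half = 305.5.
x-coordinate, sorted with cumulative weight:
  x=0 (Westmoor, w=200) cum 200
  x=4 (Lakeside, w=12) cum 212
  x=6 (Northgate, w=60) cum 272
  x=7 (Eastvale, w=110) cum 382  ← median
  x=9 (Hillcrest, w=9) cum 391
  x=17 (Midtown, w=70) cum 461
  x=23 (Southcross, w=150) cum 611
⇒ x* = 7
y-coordinate, sorted with cumulative weight:
  y=0 (Midtown, w=70) cum 70
  y=4 (Lakeside, w=12) cum 82
  y=9 (Eastvale, w=110) cum 192
  y=13 (Hillcrest, w=9) cum 201
  y=15 (Northgate, w=60) cum 261
  y=18 (Southcross, w=150) cum 411  ← median
  y=24 (Westmoor, w=200) cum 611
⇒ y* = 18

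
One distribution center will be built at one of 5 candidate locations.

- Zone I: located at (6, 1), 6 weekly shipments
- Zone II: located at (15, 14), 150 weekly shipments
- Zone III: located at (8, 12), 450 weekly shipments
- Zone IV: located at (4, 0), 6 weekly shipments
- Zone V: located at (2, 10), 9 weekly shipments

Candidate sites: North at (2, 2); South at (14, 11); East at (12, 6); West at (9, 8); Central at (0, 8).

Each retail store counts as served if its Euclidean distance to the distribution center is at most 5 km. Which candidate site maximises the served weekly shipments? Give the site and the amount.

West, covering 450

Coverage radius r = 5 km; a point is covered iff (Δx)²+(Δy)² ≤ 5² = 25.
  North (2, 2): covers {Zone I, Zone IV} → 12
  South (14, 11): covers {Zone II} → 150
  East (12, 6): covers {none} → 0
  West (9, 8): covers {Zone III} → 450
  Central (0, 8): covers {Zone V} → 9
Maximum coverage at West: 450 weekly shipments.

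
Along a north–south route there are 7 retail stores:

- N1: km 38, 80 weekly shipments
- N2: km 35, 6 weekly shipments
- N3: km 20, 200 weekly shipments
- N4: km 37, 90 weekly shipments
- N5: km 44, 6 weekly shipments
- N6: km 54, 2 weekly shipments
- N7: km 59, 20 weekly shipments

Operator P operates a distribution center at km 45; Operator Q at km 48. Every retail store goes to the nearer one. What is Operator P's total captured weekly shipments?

382

The indifferent point is the midpoint (45+48)/2 = 46.5; retail stores left of it (closer to Operator P at 45) go to Operator P, those right go to Operator Q.
  N3 at 20 (w=200) → Operator P
  N2 at 35 (w=6) → Operator P
  N4 at 37 (w=90) → Operator P
  N1 at 38 (w=80) → Operator P
  N5 at 44 (w=6) → Operator P
  N6 at 54 (w=2) → Operator Q
  N7 at 59 (w=20) → Operator Q
Operator P captures 382; Operator Q captures 22.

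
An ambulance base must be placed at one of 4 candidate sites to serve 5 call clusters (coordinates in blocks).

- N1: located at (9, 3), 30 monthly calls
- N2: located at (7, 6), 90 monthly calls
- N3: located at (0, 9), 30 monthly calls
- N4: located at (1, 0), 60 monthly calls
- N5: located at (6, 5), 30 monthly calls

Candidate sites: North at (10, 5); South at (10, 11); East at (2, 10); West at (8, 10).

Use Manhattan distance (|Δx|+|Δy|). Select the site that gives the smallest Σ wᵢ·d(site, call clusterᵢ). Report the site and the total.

North, total 1830 blocks

Total weighted distance at each candidate:
  North (10, 5): total = 1830
  South (10, 11): total = 2850
  East (2, 10): total = 2250
  West (8, 10): total = 2190
Minimum is at North with total 1830 blocks.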